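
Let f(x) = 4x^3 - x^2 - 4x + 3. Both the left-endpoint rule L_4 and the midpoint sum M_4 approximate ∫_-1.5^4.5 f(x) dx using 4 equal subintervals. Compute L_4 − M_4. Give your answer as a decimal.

-194.625

L_4 = 141.75.
M_4 = 336.375.
L_4 − M_4 = -194.625.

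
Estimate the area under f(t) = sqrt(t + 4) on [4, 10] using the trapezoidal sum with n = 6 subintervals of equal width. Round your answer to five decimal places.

Δt = (10 − 4)/6 = 1.
f(4) ≈ 2.82843, f(5) ≈ 3.00000, f(6) ≈ 3.16228, f(7) ≈ 3.31662, f(8) ≈ 3.46410, f(9) ≈ 3.60555, f(10) ≈ 3.74166.
T_6 = (Δt/2)·[f(t_0) + 2f(t_1) + ... + 2f(t_{5}) + f(t_6)].
Sum ≈ 19.83360.

19.83360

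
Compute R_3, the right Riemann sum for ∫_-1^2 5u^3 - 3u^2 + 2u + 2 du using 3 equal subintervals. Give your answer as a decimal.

Δu = (2 − (-1))/3 = 1.
Right endpoints: 0, 1, 2.
f(0) = 2, f(1) = 6, f(2) = 34.
Sum = Δu · [f(0) + f(1) + f(2)].
Sum = 42.

42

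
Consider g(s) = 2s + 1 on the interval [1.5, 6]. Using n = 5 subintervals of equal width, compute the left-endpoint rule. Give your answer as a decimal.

34.2

Δs = (6 − 1.5)/5 = 0.9.
Left endpoints: 1.5, 2.4, 3.3, 4.2, 5.1.
g(1.5) = 4, g(2.4) = 5.8, g(3.3) = 7.6, g(4.2) = 9.4, g(5.1) = 11.2.
Sum = Δs · [g(1.5) + g(2.4) + g(3.3) + g(4.2) + g(5.1)].
Sum = 34.2.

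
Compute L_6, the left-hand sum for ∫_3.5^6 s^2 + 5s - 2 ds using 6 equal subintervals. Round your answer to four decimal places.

104.6036

Δs = (6 − 3.5)/6 = 5/12.
Left endpoints: 3.5, 47/12, 13/3, 4.75, 31/6, 67/12.
f(3.5) = 27.75, f(47/12) = 4741/144, f(13/3) = 346/9, f(4.75) = 44.3125, f(31/6) = 1819/36, f(67/12) = 8221/144.
Sum = Δs · [f(3.5) + f(47/12) + f(13/3) + ...].
Sum ≈ 104.6036.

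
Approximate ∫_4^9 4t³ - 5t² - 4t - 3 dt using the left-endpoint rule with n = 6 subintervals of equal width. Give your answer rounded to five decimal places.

Δt = (9 − 4)/6 = 5/6.
Left endpoints: 4, 29/6, 17/3, 6.5, 22/3, 49/6.
f(4) = 157, f(29/6) = 33751/108, f(17/3) = 14624/27, f(6.5) = 858.25, f(22/3) = 34459/27, f(49/6) = 195431/108.
Sum = Δt · [f(4) + f(29/6) + f(17/3) + ...].
Sum ≈ 4129.32870.

4129.32870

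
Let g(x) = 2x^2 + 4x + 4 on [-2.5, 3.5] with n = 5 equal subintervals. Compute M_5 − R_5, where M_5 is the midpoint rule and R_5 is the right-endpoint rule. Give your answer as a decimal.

-25.92

M_5 = 73.56.
R_5 = 99.48.
M_5 − R_5 = -25.92.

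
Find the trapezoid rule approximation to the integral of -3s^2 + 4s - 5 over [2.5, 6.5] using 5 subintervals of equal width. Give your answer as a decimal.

Δs = (6.5 − 2.5)/5 = 0.8.
f(2.5) = -13.75, f(3.3) = -24.47, f(4.1) = -39.03, f(4.9) = -57.43, f(5.7) = -79.67, f(6.5) = -105.75.
T_5 = (Δs/2)·[f(s_0) + 2f(s_1) + ... + 2f(s_{4}) + f(s_5)].
Sum = -208.28.

-208.28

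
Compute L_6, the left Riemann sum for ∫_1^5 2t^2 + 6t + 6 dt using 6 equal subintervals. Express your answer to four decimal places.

Δt = (5 − 1)/6 = 2/3.
Left endpoints: 1, 5/3, 7/3, 3, 11/3, 13/3.
f(1) = 14, f(5/3) = 194/9, f(7/3) = 278/9, f(3) = 42, f(11/3) = 494/9, f(13/3) = 626/9.
Sum = Δt · [f(1) + f(5/3) + f(7/3) + ...].
Sum ≈ 155.2593.

155.2593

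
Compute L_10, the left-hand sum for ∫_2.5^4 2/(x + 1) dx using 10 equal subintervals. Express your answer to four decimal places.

Δx = (4 − 2.5)/10 = 0.15.
Left endpoints: 2.5, 2.65, 2.8, 2.95, 3.1, 3.25, 3.4, 3.55, 3.7, 3.85.
f(2.5) = 4/7, f(2.65) = 40/73, f(2.8) = 10/19, f(2.95) = 40/79, f(3.1) = 20/41, f(3.25) = 8/17, f(3.4) = 5/11, f(3.55) = 40/91, f(3.7) = 20/47, f(3.85) = 40/97.
Sum = Δx · [f(2.5) + f(2.65) + f(2.8) + ...].
Sum ≈ 0.7264.

0.7264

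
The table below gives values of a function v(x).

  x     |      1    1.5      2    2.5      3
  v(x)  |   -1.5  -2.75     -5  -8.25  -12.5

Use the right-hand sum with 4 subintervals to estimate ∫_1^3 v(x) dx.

Δx = 0.5.
Sum = 0.5·[(-2.75) + (-5) + (-8.25) + (-12.5)] = -14.25.

-14.25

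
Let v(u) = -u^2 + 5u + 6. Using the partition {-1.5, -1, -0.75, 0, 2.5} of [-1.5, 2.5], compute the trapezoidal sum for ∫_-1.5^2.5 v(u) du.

24.96875

Subinterval widths: 0.5, 0.25, 0.75, 2.5.
v(-1.5) = -3.75, v(-1) = 0, v(-0.75) = 1.6875, v(0) = 6, v(2.5) = 12.25.
On each subinterval the trapezoid contributes (Δu_i/2)·[v(u_{i-1}) + v(u_i)].
Sum = 24.96875.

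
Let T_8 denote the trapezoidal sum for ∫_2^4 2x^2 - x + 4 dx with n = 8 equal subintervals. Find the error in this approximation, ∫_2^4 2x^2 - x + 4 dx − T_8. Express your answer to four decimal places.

-0.0417

Exact integral: ∫_2^4 f(x) dx ≈ 39.333333.
T_8 = 39.375.
Error ≈ 39.333333 − 39.375 ≈ -0.0417.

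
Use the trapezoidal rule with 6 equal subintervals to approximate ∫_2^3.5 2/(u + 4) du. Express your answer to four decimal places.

Δu = (3.5 − 2)/6 = 0.25.
f(2) = 1/3, f(2.25) = 0.32, f(2.5) = 4/13, f(2.75) = 8/27, f(3) = 2/7, f(3.25) = 8/29, f(3.5) = 4/15.
T_6 = (Δu/2)·[f(u_0) + 2f(u_1) + ... + 2f(u_{5}) + f(u_6)].
Sum ≈ 0.4464.

0.4464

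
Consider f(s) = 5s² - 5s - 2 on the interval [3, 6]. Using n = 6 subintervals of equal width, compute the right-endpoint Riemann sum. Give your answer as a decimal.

272.125

Δs = (6 − 3)/6 = 0.5.
Right endpoints: 3.5, 4, 4.5, 5, 5.5, 6.
f(3.5) = 41.75, f(4) = 58, f(4.5) = 76.75, f(5) = 98, f(5.5) = 121.75, f(6) = 148.
Sum = Δs · [f(3.5) + f(4) + f(4.5) + ...].
Sum = 272.125.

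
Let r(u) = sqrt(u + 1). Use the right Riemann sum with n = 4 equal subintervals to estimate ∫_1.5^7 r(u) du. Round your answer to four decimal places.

Δu = (7 − 1.5)/4 = 1.375.
Right endpoints: 2.875, 4.25, 5.625, 7.
r(2.875) ≈ 1.9685, r(4.25) ≈ 2.2913, r(5.625) ≈ 2.5739, r(7) ≈ 2.8284.
Sum = Δu · [r(2.875) + r(4.25) + r(5.625) + r(7)].
Sum ≈ 13.2854.

13.2854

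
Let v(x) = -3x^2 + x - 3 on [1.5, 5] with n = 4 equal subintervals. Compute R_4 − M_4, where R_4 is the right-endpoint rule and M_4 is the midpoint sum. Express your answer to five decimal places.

R_4 = -150.41796875.
M_4 ≈ -120.0800781.
R_4 − M_4 ≈ -30.33789.

-30.33789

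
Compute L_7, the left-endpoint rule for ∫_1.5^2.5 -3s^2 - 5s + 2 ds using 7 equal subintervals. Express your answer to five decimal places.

Δs = (2.5 − 1.5)/7 = 1/7.
Left endpoints: 1.5, 23/14, 25/14, 27/14, 29/14, 31/14, 33/14.
f(1.5) = -12.25, f(23/14) = -2805/196, f(25/14) = -3233/196, f(27/14) = -3685/196, f(29/14) = -4161/196, f(31/14) = -4661/196, f(33/14) = -5185/196.
Sum = Δs · [f(1.5) + f(23/14) + f(25/14) + ...].
Sum ≈ -19.04592.

-19.04592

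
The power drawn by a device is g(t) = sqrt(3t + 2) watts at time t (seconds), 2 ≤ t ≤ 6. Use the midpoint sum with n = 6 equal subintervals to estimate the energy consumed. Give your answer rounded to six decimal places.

14.851443

Δt = (6 − 2)/6 = 2/3.
Midpoints: 7/3, 3, 11/3, 13/3, 5, 17/3.
g(7/3) ≈ 3.000000, g(3) ≈ 3.316625, g(11/3) ≈ 3.605551, g(13/3) ≈ 3.872983, g(5) ≈ 4.123106, g(17/3) ≈ 4.358899.
Sum = Δt · [g(7/3) + g(3) + g(11/3) + ...].
Sum ≈ 14.851443.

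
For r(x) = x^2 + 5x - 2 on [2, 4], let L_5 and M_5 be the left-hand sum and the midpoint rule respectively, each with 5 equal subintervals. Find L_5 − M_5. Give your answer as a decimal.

L_5 = 40.32.
M_5 = 44.64.
L_5 − M_5 = -4.32.

-4.32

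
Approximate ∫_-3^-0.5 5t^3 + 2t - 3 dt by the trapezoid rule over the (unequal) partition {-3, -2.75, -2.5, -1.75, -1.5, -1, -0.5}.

-120.56640625

Subinterval widths: 0.25, 0.25, 0.75, 0.25, 0.5, 0.5.
f(-3) = -144, f(-2.75) = -112.484375, f(-2.5) = -86.125, f(-1.75) = -33.296875, f(-1.5) = -22.875, f(-1) = -10, f(-0.5) = -4.625.
On each subinterval the trapezoid contributes (Δt_i/2)·[f(t_{i-1}) + f(t_i)].
Sum = -120.56640625.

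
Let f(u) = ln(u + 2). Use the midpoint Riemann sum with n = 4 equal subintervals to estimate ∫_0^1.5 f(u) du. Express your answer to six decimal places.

1.499627

Δu = (1.5 − 0)/4 = 0.375.
Midpoints: 0.1875, 0.5625, 0.9375, 1.3125.
f(0.1875) ≈ 0.782759, f(0.5625) ≈ 0.940983, f(0.9375) ≈ 1.077559, f(1.3125) ≈ 1.197703.
Sum = Δu · [f(0.1875) + f(0.5625) + f(0.9375) + f(1.3125)].
Sum ≈ 1.499627.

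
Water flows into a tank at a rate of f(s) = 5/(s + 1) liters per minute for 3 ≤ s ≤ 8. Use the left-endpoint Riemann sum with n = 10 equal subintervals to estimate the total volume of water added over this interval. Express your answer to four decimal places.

Δs = (8 − 3)/10 = 0.5.
Left endpoints: 3, 3.5, 4, 4.5, 5, 5.5, 6, 6.5, 7, 7.5.
f(3) = 1.25, f(3.5) = 10/9, f(4) = 1, f(4.5) = 10/11, f(5) = 5/6, f(5.5) = 10/13, f(6) = 5/7, f(6.5) = 2/3, f(7) = 0.625, f(7.5) = 10/17.
Sum = Δs · [f(3) + f(3.5) + f(4) + ...].
Sum ≈ 4.2335.

4.2335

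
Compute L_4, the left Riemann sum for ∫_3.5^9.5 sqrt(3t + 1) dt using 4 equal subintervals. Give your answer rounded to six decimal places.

25.378286

Δt = (9.5 − 3.5)/4 = 1.5.
Left endpoints: 3.5, 5, 6.5, 8.
f(3.5) ≈ 3.391165, f(5) ≈ 4.000000, f(6.5) ≈ 4.527693, f(8) ≈ 5.000000.
Sum = Δt · [f(3.5) + f(5) + f(6.5) + f(8)].
Sum ≈ 25.378286.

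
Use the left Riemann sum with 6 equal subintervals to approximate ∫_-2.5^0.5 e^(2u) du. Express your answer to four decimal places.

0.7890

Δu = (0.5 − (-2.5))/6 = 0.5.
Left endpoints: -2.5, -2, -1.5, -1, -0.5, 0.
f(-2.5) ≈ 0.0067, f(-2) ≈ 0.0183, f(-1.5) ≈ 0.0498, f(-1) ≈ 0.1353, f(-0.5) ≈ 0.3679, f(0) ≈ 1.0000.
Sum = Δu · [f(-2.5) + f(-2) + f(-1.5) + ...].
Sum ≈ 0.7890.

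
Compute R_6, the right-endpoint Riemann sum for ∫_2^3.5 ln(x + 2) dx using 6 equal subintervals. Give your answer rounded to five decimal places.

2.37039

Δx = (3.5 − 2)/6 = 0.25.
Right endpoints: 2.25, 2.5, 2.75, 3, 3.25, 3.5.
f(2.25) ≈ 1.44692, f(2.5) ≈ 1.50408, f(2.75) ≈ 1.55814, f(3) ≈ 1.60944, f(3.25) ≈ 1.65823, f(3.5) ≈ 1.70475.
Sum = Δx · [f(2.25) + f(2.5) + f(2.75) + ...].
Sum ≈ 2.37039.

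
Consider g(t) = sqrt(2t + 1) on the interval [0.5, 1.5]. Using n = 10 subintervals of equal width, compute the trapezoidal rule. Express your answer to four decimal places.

1.7237

Δt = (1.5 − 0.5)/10 = 0.1.
g(0.5) ≈ 1.4142, g(0.6) ≈ 1.4832, g(0.7) ≈ 1.5492, g(0.8) ≈ 1.6125, g(0.9) ≈ 1.6733, g(1) ≈ 1.7321, g(1.1) ≈ 1.7889, g(1.2) ≈ 1.8439, g(1.3) ≈ 1.8974, g(1.4) ≈ 1.9494, g(1.5) ≈ 2.0000.
T_10 = (Δt/2)·[g(t_0) + 2g(t_1) + ... + 2g(t_{9}) + g(t_10)].
Sum ≈ 1.7237.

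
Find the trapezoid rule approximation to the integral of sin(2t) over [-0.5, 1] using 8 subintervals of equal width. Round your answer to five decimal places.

Δt = (1 − (-0.5))/8 = 0.1875.
f(-0.5) ≈ -0.84147, f(-0.3125) ≈ -0.58510, f(-0.125) ≈ -0.24740, f(0.0625) ≈ 0.12467, f(0.25) ≈ 0.47943, f(0.4375) ≈ 0.76754, f(0.625) ≈ 0.94898, f(0.8125) ≈ 0.99853, f(1) ≈ 0.90930.
T_8 = (Δt/2)·[f(t_0) + 2f(t_1) + ... + 2f(t_{7}) + f(t_8)].
Sum ≈ 0.47261.

0.47261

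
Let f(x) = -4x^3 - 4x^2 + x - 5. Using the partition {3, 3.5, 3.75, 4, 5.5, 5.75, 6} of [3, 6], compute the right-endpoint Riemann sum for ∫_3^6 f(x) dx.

Subinterval widths: 0.5, 0.25, 0.25, 1.5, 0.25, 0.25.
Right endpoints: 3.5, 3.75, 4, 5.5, 5.75, 6.
f(3.5) = -222, f(3.75) = -268.4375, f(4) = -321, f(5.5) = -786, f(5.75) = -891.9375, f(6) = -1007.
Sum = Σ Δx_i · f(x_i).
Sum = -1912.09375.

-1912.09375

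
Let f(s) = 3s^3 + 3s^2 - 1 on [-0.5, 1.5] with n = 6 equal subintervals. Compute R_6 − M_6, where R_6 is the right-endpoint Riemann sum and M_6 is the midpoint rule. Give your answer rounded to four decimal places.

3.1667

R_6 ≈ 8.277778.
M_6 ≈ 5.111111.
R_6 − M_6 ≈ 3.1667.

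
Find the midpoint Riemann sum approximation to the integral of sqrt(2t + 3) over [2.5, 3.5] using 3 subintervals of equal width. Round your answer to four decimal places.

2.9986

Δt = (3.5 − 2.5)/3 = 1/3.
Midpoints: 8/3, 3, 10/3.
f(8/3) ≈ 2.8868, f(3) ≈ 3.0000, f(10/3) ≈ 3.1091.
Sum = Δt · [f(8/3) + f(3) + f(10/3)].
Sum ≈ 2.9986.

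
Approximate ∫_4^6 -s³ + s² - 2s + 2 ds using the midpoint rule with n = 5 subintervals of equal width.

Δs = (6 − 4)/5 = 0.4.
Midpoints: 4.2, 4.6, 5, 5.4, 5.8.
f(4.2) = -62.848, f(4.6) = -83.376, f(5) = -108, f(5.4) = -137.104, f(5.8) = -171.072.
Sum = Δs · [f(4.2) + f(4.6) + f(5) + f(5.4) + f(5.8)].
Sum = -224.96.

-224.96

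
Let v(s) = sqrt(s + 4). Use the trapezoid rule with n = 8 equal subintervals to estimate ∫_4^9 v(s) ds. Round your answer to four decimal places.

16.1619

Δs = (9 − 4)/8 = 0.625.
v(4) ≈ 2.8284, v(4.625) ≈ 2.9368, v(5.25) ≈ 3.0414, v(5.875) ≈ 3.1425, v(6.5) ≈ 3.2404, v(7.125) ≈ 3.3354, v(7.75) ≈ 3.4278, v(8.375) ≈ 3.5178, v(9) ≈ 3.6056.
T_8 = (Δs/2)·[v(s_0) + 2v(s_1) + ... + 2v(s_{7}) + v(s_8)].
Sum ≈ 16.1619.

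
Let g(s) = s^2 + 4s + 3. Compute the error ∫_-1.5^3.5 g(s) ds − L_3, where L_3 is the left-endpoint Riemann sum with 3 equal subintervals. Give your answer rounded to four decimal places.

Exact integral: ∫_-1.5^3.5 g(s) ds ≈ 50.416667.
L_3 ≈ 27.731481.
Error ≈ 50.416667 − 27.731481 ≈ 22.6852.

22.6852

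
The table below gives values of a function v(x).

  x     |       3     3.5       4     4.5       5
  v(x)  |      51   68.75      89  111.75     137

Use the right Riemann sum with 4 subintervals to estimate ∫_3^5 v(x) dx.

203.25

Δx = 0.5.
Sum = 0.5·[68.75 + 89 + 111.75 + 137] = 203.25.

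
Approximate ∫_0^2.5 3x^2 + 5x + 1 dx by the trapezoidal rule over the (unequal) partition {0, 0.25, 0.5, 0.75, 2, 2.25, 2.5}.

Subinterval widths: 0.25, 0.25, 0.25, 1.25, 0.25, 0.25.
f(0) = 1, f(0.25) = 2.4375, f(0.5) = 4.25, f(0.75) = 6.4375, f(2) = 23, f(2.25) = 27.4375, f(2.5) = 32.25.
On each subinterval the trapezoid contributes (Δx_i/2)·[f(x_{i-1}) + f(x_i)].
Sum = 34.765625.

34.765625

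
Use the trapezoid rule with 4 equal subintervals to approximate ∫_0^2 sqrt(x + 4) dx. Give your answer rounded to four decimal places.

4.4637

Δx = (2 − 0)/4 = 0.5.
f(0) ≈ 2.0000, f(0.5) ≈ 2.1213, f(1) ≈ 2.2361, f(1.5) ≈ 2.3452, f(2) ≈ 2.4495.
T_4 = (Δx/2)·[f(x_0) + 2f(x_1) + 2f(x_2) + 2f(x_3) + f(x_4)].
Sum ≈ 4.4637.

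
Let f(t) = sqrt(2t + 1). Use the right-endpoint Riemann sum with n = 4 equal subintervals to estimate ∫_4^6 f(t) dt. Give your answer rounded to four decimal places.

Δt = (6 − 4)/4 = 0.5.
Right endpoints: 4.5, 5, 5.5, 6.
f(4.5) ≈ 3.1623, f(5) ≈ 3.3166, f(5.5) ≈ 3.4641, f(6) ≈ 3.6056.
Sum = Δt · [f(4.5) + f(5) + f(5.5) + f(6)].
Sum ≈ 6.7743.

6.7743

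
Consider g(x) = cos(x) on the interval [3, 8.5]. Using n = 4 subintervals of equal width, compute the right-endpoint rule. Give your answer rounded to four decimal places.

0.8171

Δx = (8.5 − 3)/4 = 1.375.
Right endpoints: 4.375, 5.75, 7.125, 8.5.
g(4.375) ≈ -0.3310, g(5.75) ≈ 0.8612, g(7.125) ≈ 0.6661, g(8.5) ≈ -0.6020.
Sum = Δx · [g(4.375) + g(5.75) + g(7.125) + g(8.5)].
Sum ≈ 0.8171.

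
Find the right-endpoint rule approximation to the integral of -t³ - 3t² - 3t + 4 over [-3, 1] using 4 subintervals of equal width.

12

Δt = (1 − (-3))/4 = 1.
Right endpoints: -2, -1, 0, 1.
f(-2) = 6, f(-1) = 5, f(0) = 4, f(1) = -3.
Sum = Δt · [f(-2) + f(-1) + f(0) + f(1)].
Sum = 12.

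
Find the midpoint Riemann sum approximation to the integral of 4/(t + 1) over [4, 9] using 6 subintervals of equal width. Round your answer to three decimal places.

2.769

Δt = (9 − 4)/6 = 5/6.
Midpoints: 53/12, 5.25, 73/12, 83/12, 7.75, 103/12.
f(53/12) = 48/65, f(5.25) = 0.64, f(73/12) = 48/85, f(83/12) = 48/95, f(7.75) = 16/35, f(103/12) = 48/115.
Sum = Δt · [f(53/12) + f(5.25) + f(73/12) + ...].
Sum ≈ 2.769.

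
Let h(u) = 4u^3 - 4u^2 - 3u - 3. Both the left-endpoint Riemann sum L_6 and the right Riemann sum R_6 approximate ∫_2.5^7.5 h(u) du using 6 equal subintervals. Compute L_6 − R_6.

L_6 ≈ 1938.24074.
R_6 ≈ 3113.24074.
L_6 − R_6 = -1175.

-1175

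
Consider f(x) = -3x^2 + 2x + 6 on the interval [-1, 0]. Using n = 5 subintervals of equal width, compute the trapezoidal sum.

Δx = (0 − (-1))/5 = 0.2.
f(-1) = 1, f(-0.8) = 2.48, f(-0.6) = 3.72, f(-0.4) = 4.72, f(-0.2) = 5.48, f(0) = 6.
T_5 = (Δx/2)·[f(x_0) + 2f(x_1) + ... + 2f(x_{4}) + f(x_5)].
Sum = 3.98.

3.98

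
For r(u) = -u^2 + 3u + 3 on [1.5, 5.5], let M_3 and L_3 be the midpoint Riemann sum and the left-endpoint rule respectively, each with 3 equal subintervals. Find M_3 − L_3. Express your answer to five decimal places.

-8.88889

M_3 ≈ 0.2592593.
L_3 ≈ 9.1481481.
M_3 − L_3 ≈ -8.88889.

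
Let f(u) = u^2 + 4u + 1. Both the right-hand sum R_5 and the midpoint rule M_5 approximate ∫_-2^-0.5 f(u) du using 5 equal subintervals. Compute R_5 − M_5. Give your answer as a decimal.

R_5 = -3.015.
M_5 = -3.38625.
R_5 − M_5 = 0.37125.

0.37125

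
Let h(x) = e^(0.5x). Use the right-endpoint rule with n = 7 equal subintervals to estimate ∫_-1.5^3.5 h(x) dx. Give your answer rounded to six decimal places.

12.563040

Δx = (3.5 − (-1.5))/7 = 5/7.
Right endpoints: -11/14, -1/14, 9/14, 19/14, 29/14, 39/14, 3.5.
h(-11/14) ≈ 0.675125, h(-1/14) ≈ 0.964916, h(9/14) ≈ 1.379096, h(19/14) ≈ 1.971060, h(29/14) ≈ 2.817118, h(39/14) ≈ 4.026337, h(3.5) ≈ 5.754603.
Sum = Δx · [h(-11/14) + h(-1/14) + h(9/14) + ...].
Sum ≈ 12.563040.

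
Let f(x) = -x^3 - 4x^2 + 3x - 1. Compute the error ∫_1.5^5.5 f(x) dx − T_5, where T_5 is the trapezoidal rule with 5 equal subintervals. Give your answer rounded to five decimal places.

Exact integral: ∫_1.5^5.5 f(x) dx ≈ -406.8333333.
T_5 = -413.02.
Error ≈ -406.8333333 − (-413.02) ≈ 6.18667.

6.18667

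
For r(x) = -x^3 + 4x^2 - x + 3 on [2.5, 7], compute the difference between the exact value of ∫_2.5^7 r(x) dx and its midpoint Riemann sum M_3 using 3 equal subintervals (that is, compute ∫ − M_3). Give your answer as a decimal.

Exact integral: ∫_2.5^7 r(x) dx = -161.859375.
M_3 = -153.2109375.
Error = -161.859375 − (-153.2109375) = -8.6484375.

-8.6484375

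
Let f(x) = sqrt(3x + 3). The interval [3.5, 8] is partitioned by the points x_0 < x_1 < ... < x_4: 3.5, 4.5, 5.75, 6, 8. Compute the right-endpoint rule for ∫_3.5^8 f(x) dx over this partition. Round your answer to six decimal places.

Subinterval widths: 1, 1.25, 0.25, 2.
Right endpoints: 4.5, 5.75, 6, 8.
f(4.5) ≈ 4.062019, f(5.75) ≈ 4.500000, f(6) ≈ 4.582576, f(8) ≈ 5.196152.
Sum = Σ Δx_i · f(x_i).
Sum ≈ 21.224968.

21.224968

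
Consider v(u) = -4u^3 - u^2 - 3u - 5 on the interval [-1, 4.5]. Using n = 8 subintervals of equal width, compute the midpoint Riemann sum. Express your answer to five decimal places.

Δu = (4.5 − (-1))/8 = 0.6875.
Midpoints: -0.65625, 0.03125, 0.71875, 1.40625, 2.09375, 2.78125, 3.46875, 4.15625.
v(-0.65625) = -19099/8192, v(0.03125) = -41737/8192, v(0.71875) = -75023/8192, v(1.40625) = -182845/8192, v(2.09375) = -429091/8192, v(2.78125) = -877649/8192, v(3.46875) = -1592407/8192, v(4.15625) = -2637253/8192.
Sum = Δu · [v(-0.65625) + v(0.03125) + v(0.71875) + ...].
Sum ≈ -491.37988.

-491.37988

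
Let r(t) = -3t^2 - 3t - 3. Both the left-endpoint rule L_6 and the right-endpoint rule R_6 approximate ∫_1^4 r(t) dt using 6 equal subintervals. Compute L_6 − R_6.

L_6 = -81.375.
R_6 = -108.375.
L_6 − R_6 = 27.

27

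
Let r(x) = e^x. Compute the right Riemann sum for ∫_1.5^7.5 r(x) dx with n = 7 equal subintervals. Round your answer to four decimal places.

2685.6085

Δx = (7.5 − 1.5)/7 = 6/7.
Right endpoints: 33/14, 45/14, 57/14, 69/14, 81/14, 93/14, 7.5.
r(33/14) ≈ 10.5607, r(45/14) ≈ 24.8855, r(57/14) ≈ 58.6407, r(69/14) ≈ 138.1820, r(81/14) ≈ 325.6145, r(93/14) ≈ 767.2841, r(7.5) ≈ 1808.0424.
Sum = Δx · [r(33/14) + r(45/14) + r(57/14) + ...].
Sum ≈ 2685.6085.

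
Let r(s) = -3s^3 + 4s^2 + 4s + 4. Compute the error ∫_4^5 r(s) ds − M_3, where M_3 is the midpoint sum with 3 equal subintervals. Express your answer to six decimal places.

-0.337963

Exact integral: ∫_4^5 r(s) ds ≈ -173.41666667.
M_3 ≈ -173.07870370.
Error ≈ -173.41666667 − (-173.07870370) ≈ -0.337963.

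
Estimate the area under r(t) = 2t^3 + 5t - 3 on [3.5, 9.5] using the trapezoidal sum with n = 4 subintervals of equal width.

Δt = (9.5 − 3.5)/4 = 1.5.
r(3.5) = 100.25, r(5) = 272, r(6.5) = 578.75, r(8) = 1061, r(9.5) = 1759.25.
T_4 = (Δt/2)·[r(t_0) + 2r(t_1) + 2r(t_2) + 2r(t_3) + r(t_4)].
Sum = 4262.25.

4262.25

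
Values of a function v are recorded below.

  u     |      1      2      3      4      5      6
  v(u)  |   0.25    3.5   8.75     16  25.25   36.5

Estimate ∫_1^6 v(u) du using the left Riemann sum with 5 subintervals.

53.75

Δu = 1.
Sum = 1·[0.25 + 3.5 + 8.75 + 16 + 25.25] = 53.75.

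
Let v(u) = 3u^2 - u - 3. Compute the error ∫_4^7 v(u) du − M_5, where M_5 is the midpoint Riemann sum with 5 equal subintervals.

0.27

Exact integral: ∫_4^7 v(u) du = 253.5.
M_5 = 253.23.
Error = 253.5 − 253.23 = 0.27.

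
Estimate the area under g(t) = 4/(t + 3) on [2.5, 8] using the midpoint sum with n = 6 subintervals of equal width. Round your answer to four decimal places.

Δt = (8 − 2.5)/6 = 11/12.
Midpoints: 71/24, 3.875, 115/24, 137/24, 6.625, 181/24.
g(71/24) = 96/143, g(3.875) = 32/55, g(115/24) = 96/187, g(137/24) = 96/209, g(6.625) = 32/77, g(181/24) = 96/253.
Sum = Δt · [g(71/24) + g(3.875) + g(115/24) + ...].
Sum ≈ 2.7691.

2.7691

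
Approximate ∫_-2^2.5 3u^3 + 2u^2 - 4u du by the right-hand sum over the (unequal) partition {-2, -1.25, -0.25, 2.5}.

Subinterval widths: 0.75, 1, 2.75.
Right endpoints: -1.25, -0.25, 2.5.
f(-1.25) = 2.265625, f(-0.25) = 1.078125, f(2.5) = 49.375.
Sum = Σ Δu_i · f(u_i).
Sum = 138.55859375.

138.55859375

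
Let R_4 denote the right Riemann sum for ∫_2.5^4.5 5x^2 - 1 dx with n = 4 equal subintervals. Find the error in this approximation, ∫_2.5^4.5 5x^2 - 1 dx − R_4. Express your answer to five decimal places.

-17.91667

Exact integral: ∫_2.5^4.5 f(x) dx ≈ 123.8333333.
R_4 = 141.75.
Error ≈ 123.8333333 − 141.75 ≈ -17.91667.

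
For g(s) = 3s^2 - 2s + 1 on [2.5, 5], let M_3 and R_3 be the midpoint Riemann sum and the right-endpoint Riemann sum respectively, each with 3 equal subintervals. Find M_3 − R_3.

-22.65625

M_3 ≈ 92.69097222.
R_3 ≈ 115.34722222.
M_3 − R_3 = -22.65625.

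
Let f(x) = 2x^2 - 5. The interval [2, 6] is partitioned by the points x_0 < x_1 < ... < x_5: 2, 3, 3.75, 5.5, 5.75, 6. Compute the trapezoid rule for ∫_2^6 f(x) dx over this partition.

120.9375

Subinterval widths: 1, 0.75, 1.75, 0.25, 0.25.
f(2) = 3, f(3) = 13, f(3.75) = 23.125, f(5.5) = 55.5, f(5.75) = 61.125, f(6) = 67.
On each subinterval the trapezoid contributes (Δx_i/2)·[f(x_{i-1}) + f(x_i)].
Sum = 120.9375.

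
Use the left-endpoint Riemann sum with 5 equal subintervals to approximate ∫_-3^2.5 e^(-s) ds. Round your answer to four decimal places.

Δs = (2.5 − (-3))/5 = 1.1.
Left endpoints: -3, -1.9, -0.8, 0.3, 1.4.
f(-3) ≈ 20.0855, f(-1.9) ≈ 6.6859, f(-0.8) ≈ 2.2255, f(0.3) ≈ 0.7408, f(1.4) ≈ 0.2466.
Sum = Δs · [f(-3) + f(-1.9) + f(-0.8) + f(0.3) + f(1.4)].
Sum ≈ 32.9828.

32.9828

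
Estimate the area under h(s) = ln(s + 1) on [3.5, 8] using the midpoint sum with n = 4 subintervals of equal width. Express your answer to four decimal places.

Δs = (8 − 3.5)/4 = 1.125.
Midpoints: 4.0625, 5.1875, 6.3125, 7.4375.
h(4.0625) ≈ 1.6219, h(5.1875) ≈ 1.8225, h(6.3125) ≈ 1.9896, h(7.4375) ≈ 2.1327.
Sum = Δs · [h(4.0625) + h(5.1875) + h(6.3125) + h(7.4375)].
Sum ≈ 8.5125.

8.5125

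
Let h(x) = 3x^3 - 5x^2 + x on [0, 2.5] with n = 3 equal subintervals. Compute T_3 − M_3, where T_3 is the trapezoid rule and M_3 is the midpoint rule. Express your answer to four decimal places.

2.7127

T_3 ≈ 8.188657.
M_3 ≈ 5.475984.
T_3 − M_3 ≈ 2.7127.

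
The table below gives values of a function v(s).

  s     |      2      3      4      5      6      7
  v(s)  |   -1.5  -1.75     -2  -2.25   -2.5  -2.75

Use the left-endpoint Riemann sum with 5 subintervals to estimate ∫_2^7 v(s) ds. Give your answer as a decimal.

Δs = 1.
Sum = 1·[(-1.5) + (-1.75) + (-2) + (-2.25) + (-2.5)] = -10.

-10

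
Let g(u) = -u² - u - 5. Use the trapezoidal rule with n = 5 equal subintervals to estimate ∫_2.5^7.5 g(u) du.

-186.25

Δu = (7.5 − 2.5)/5 = 1.
g(2.5) = -13.75, g(3.5) = -20.75, g(4.5) = -29.75, g(5.5) = -40.75, g(6.5) = -53.75, g(7.5) = -68.75.
T_5 = (Δu/2)·[g(u_0) + 2g(u_1) + ... + 2g(u_{4}) + g(u_5)].
Sum = -186.25.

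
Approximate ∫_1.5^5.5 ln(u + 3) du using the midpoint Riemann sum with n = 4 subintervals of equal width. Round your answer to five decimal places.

Δu = (5.5 − 1.5)/4 = 1.
Midpoints: 2, 3, 4, 5.
f(2) ≈ 1.60944, f(3) ≈ 1.79176, f(4) ≈ 1.94591, f(5) ≈ 2.07944.
Sum = Δu · [f(2) + f(3) + f(4) + f(5)].
Sum ≈ 7.42655.

7.42655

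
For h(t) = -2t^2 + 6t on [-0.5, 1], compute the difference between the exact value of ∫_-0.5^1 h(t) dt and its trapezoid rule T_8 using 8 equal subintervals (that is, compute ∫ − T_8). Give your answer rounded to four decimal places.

0.0176

Exact integral: ∫_-0.5^1 h(t) dt = 1.5.
T_8 ≈ 1.482422.
Error ≈ 1.5 − 1.482422 ≈ 0.0176.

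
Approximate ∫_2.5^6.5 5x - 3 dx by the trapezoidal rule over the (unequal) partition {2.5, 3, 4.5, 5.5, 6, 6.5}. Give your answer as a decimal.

78

Subinterval widths: 0.5, 1.5, 1, 0.5, 0.5.
f(2.5) = 9.5, f(3) = 12, f(4.5) = 19.5, f(5.5) = 24.5, f(6) = 27, f(6.5) = 29.5.
On each subinterval the trapezoid contributes (Δx_i/2)·[f(x_{i-1}) + f(x_i)].
Sum = 78.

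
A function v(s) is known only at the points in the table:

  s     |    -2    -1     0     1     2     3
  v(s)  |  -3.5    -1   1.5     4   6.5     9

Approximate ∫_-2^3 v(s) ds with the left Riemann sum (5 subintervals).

Δs = 1.
Sum = 1·[(-3.5) + (-1) + 1.5 + 4 + 6.5] = 7.5.

7.5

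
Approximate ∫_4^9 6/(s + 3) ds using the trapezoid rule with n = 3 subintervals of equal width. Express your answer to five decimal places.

3.25254

Δs = (9 − 4)/3 = 5/3.
f(4) = 6/7, f(17/3) = 9/13, f(22/3) = 18/31, f(9) = 0.5.
T_3 = (Δs/2)·[f(s_0) + 2f(s_1) + 2f(s_2) + f(s_3)].
Sum ≈ 3.25254.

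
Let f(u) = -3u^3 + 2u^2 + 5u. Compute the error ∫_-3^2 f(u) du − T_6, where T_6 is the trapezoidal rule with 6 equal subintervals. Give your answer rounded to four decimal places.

-3.7616

Exact integral: ∫_-3^2 f(u) du ≈ 59.583333.
T_6 ≈ 63.344907.
Error ≈ 59.583333 − 63.344907 ≈ -3.7616.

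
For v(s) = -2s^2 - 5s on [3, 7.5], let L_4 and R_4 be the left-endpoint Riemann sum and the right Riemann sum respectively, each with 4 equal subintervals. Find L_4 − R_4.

131.625

L_4 = -317.4609375.
R_4 = -449.0859375.
L_4 − R_4 = 131.625.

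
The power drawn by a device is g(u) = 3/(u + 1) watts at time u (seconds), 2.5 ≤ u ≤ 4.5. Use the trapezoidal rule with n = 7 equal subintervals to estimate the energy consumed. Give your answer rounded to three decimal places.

Δu = (4.5 − 2.5)/7 = 2/7.
g(2.5) = 6/7, g(39/14) = 42/53, g(43/14) = 14/19, g(47/14) = 42/61, g(51/14) = 42/65, g(55/14) = 14/23, g(59/14) = 42/73, g(4.5) = 6/11.
T_7 = (Δu/2)·[g(u_0) + 2g(u_1) + ... + 2g(u_{6}) + g(u_7)].
Sum ≈ 1.357.

1.357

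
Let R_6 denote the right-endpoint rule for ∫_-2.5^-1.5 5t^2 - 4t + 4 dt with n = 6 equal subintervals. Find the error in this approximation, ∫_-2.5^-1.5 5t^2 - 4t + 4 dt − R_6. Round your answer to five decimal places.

1.97685

Exact integral: ∫_-2.5^-1.5 f(t) dt ≈ 32.4166667.
R_6 ≈ 30.4398148.
Error ≈ 32.4166667 − 30.4398148 ≈ 1.97685.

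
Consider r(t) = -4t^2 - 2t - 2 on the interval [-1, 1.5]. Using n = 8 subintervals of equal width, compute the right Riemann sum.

-13.80859375

Δt = (1.5 − (-1))/8 = 0.3125.
Right endpoints: -0.6875, -0.375, -0.0625, 0.25, 0.5625, 0.875, 1.1875, 1.5.
r(-0.6875) = -2.515625, r(-0.375) = -1.8125, r(-0.0625) = -1.890625, r(0.25) = -2.75, r(0.5625) = -4.390625, r(0.875) = -6.8125, r(1.1875) = -10.015625, r(1.5) = -14.
Sum = Δt · [r(-0.6875) + r(-0.375) + r(-0.0625) + ...].
Sum = -13.80859375.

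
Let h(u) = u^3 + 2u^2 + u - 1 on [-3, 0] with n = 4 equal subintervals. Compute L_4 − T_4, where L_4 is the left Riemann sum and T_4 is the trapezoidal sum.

L_4 = -14.953125.
T_4 = -10.453125.
L_4 − T_4 = -4.5.

-4.5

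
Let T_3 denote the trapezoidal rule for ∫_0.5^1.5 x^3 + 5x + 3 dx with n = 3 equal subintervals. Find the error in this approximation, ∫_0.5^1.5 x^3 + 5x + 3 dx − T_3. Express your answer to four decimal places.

Exact integral: ∫_0.5^1.5 f(x) dx = 9.25.
T_3 ≈ 9.305556.
Error ≈ 9.25 − 9.305556 ≈ -0.0556.

-0.0556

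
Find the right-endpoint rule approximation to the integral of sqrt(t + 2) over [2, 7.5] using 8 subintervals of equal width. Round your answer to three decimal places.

14.556

Δt = (7.5 − 2)/8 = 0.6875.
Right endpoints: 2.6875, 3.375, 4.0625, 4.75, 5.4375, 6.125, 6.8125, 7.5.
f(2.6875) ≈ 2.165, f(3.375) ≈ 2.318, f(4.0625) ≈ 2.462, f(4.75) ≈ 2.598, f(5.4375) ≈ 2.727, f(6.125) ≈ 2.850, f(6.8125) ≈ 2.969, f(7.5) ≈ 3.082.
Sum = Δt · [f(2.6875) + f(3.375) + f(4.0625) + ...].
Sum ≈ 14.556.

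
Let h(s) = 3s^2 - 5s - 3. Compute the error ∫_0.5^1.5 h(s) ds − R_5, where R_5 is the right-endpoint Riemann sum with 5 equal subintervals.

Exact integral: ∫_0.5^1.5 h(s) ds = -4.75.
R_5 = -4.63.
Error = -4.75 − (-4.63) = -0.12.

-0.12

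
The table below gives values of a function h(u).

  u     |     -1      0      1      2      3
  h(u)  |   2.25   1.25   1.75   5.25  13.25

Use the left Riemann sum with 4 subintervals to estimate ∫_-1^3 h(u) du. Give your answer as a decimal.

10.5

Δu = 1.
Sum = 1·[2.25 + 1.25 + 1.75 + 5.25] = 10.5.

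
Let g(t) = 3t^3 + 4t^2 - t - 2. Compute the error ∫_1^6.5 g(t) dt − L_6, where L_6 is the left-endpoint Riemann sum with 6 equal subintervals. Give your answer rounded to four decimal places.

Exact integral: ∫_1^6.5 g(t) dt ≈ 1671.255208.
L_6 ≈ 1250.993779.
Error ≈ 1671.255208 − 1250.993779 ≈ 420.2614.

420.2614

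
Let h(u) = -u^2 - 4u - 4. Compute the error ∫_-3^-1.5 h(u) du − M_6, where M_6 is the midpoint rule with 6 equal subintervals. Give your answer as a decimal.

-0.0078125

Exact integral: ∫_-3^-1.5 h(u) du = -0.375.
M_6 = -0.3671875.
Error = -0.375 − (-0.3671875) = -0.0078125.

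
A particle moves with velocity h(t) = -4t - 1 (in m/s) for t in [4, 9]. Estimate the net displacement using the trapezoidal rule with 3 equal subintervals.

Δt = (9 − 4)/3 = 5/3.
h(4) = -17, h(17/3) = -71/3, h(22/3) = -91/3, h(9) = -37.
T_3 = (Δt/2)·[h(t_0) + 2h(t_1) + 2h(t_2) + h(t_3)].
Sum = -135.

-135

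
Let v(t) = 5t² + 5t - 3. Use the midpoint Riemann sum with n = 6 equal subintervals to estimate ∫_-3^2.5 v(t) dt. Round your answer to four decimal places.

Δt = (2.5 − (-3))/6 = 11/12.
Midpoints: -61/24, -1.625, -17/24, 5/24, 1.125, 49/24.
v(-61/24) = 9557/576, v(-1.625) = 2.078125, v(-17/24) = -2323/576, v(5/24) = -1003/576, v(1.125) = 8.953125, v(49/24) = 16157/576.
Sum = Δt · [v(-61/24) + v(-1.625) + v(-17/24) + ...].
Sum ≈ 45.7410.

45.7410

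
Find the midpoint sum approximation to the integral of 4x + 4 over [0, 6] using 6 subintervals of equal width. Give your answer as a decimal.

Δx = (6 − 0)/6 = 1.
Midpoints: 0.5, 1.5, 2.5, 3.5, 4.5, 5.5.
f(0.5) = 6, f(1.5) = 10, f(2.5) = 14, f(3.5) = 18, f(4.5) = 22, f(5.5) = 26.
Sum = Δx · [f(0.5) + f(1.5) + f(2.5) + ...].
Sum = 96.

96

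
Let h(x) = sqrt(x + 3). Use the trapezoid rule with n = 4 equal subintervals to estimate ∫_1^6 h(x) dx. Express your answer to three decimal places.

12.656

Δx = (6 − 1)/4 = 1.25.
h(1) ≈ 2.000, h(2.25) ≈ 2.291, h(3.5) ≈ 2.550, h(4.75) ≈ 2.784, h(6) ≈ 3.000.
T_4 = (Δx/2)·[h(x_0) + 2h(x_1) + 2h(x_2) + 2h(x_3) + h(x_4)].
Sum ≈ 12.656.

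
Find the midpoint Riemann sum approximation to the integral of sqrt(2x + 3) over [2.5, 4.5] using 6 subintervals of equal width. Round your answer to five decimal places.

6.31423

Δx = (4.5 − 2.5)/6 = 1/3.
Midpoints: 8/3, 3, 10/3, 11/3, 4, 13/3.
f(8/3) ≈ 2.88675, f(3) ≈ 3.00000, f(10/3) ≈ 3.10913, f(11/3) ≈ 3.21455, f(4) ≈ 3.31662, f(13/3) ≈ 3.41565.
Sum = Δx · [f(8/3) + f(3) + f(10/3) + ...].
Sum ≈ 6.31423.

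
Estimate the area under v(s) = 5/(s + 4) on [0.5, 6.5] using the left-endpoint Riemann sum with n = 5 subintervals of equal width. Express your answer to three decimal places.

4.641

Δs = (6.5 − 0.5)/5 = 1.2.
Left endpoints: 0.5, 1.7, 2.9, 4.1, 5.3.
v(0.5) = 10/9, v(1.7) = 50/57, v(2.9) = 50/69, v(4.1) = 50/81, v(5.3) = 50/93.
Sum = Δs · [v(0.5) + v(1.7) + v(2.9) + v(4.1) + v(5.3)].
Sum ≈ 4.641.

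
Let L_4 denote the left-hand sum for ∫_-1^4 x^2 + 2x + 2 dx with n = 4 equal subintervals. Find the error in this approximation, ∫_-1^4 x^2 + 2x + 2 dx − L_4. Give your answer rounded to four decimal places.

Exact integral: ∫_-1^4 f(x) dx ≈ 46.666667.
L_4 = 32.34375.
Error ≈ 46.666667 − 32.34375 ≈ 14.3229.

14.3229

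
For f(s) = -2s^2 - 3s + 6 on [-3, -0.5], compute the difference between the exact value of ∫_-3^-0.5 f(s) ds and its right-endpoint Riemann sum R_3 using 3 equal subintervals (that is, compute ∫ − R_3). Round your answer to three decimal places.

-3.588

Exact integral: ∫_-3^-0.5 f(s) ds ≈ 10.20833.
R_3 ≈ 13.79630.
Error ≈ 10.20833 − 13.79630 ≈ -3.588.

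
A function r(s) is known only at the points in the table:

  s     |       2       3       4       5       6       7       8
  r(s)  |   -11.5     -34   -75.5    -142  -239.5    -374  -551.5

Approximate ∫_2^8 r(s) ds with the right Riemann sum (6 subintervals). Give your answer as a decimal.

-1416.5

Δs = 1.
Sum = 1·[(-34) + (-75.5) + (-142) + (-239.5) + (-374) + (-551.5)] = -1416.5.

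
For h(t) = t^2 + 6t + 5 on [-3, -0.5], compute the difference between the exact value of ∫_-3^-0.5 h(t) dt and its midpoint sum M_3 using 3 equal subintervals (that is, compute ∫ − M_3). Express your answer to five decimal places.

Exact integral: ∫_-3^-0.5 h(t) dt ≈ -4.7916667.
M_3 ≈ -4.9363426.
Error ≈ -4.7916667 − (-4.9363426) ≈ 0.14468.

0.14468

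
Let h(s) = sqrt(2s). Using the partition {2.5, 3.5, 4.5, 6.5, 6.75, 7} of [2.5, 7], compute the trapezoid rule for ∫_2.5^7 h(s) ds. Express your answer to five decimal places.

13.70630

Subinterval widths: 1, 1, 2, 0.25, 0.25.
h(2.5) ≈ 2.23607, h(3.5) ≈ 2.64575, h(4.5) ≈ 3.00000, h(6.5) ≈ 3.60555, h(6.75) ≈ 3.67423, h(7) ≈ 3.74166.
On each subinterval the trapezoid contributes (Δs_i/2)·[h(s_{i-1}) + h(s_i)].
Sum ≈ 13.70630.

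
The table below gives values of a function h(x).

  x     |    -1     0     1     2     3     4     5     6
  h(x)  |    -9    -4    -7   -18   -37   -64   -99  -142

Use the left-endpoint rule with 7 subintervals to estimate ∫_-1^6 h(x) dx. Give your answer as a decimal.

-238

Δx = 1.
Sum = 1·[(-9) + (-4) + (-7) + (-18) + (-37) + (-64) + (-99)] = -238.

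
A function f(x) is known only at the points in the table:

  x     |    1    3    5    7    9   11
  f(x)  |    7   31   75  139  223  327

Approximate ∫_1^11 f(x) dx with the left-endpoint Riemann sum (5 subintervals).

950

Δx = 2.
Sum = 2·[7 + 31 + 75 + 139 + 223] = 950.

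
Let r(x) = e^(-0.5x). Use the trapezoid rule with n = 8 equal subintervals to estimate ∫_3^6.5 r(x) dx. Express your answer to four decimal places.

0.3702

Δx = (6.5 − 3)/8 = 0.4375.
r(3) ≈ 0.2231, r(3.4375) ≈ 0.1793, r(3.875) ≈ 0.1441, r(4.3125) ≈ 0.1158, r(4.75) ≈ 0.0930, r(5.1875) ≈ 0.0747, r(5.625) ≈ 0.0601, r(6.0625) ≈ 0.0483, r(6.5) ≈ 0.0388.
T_8 = (Δx/2)·[r(x_0) + 2r(x_1) + ... + 2r(x_{7}) + r(x_8)].
Sum ≈ 0.3702.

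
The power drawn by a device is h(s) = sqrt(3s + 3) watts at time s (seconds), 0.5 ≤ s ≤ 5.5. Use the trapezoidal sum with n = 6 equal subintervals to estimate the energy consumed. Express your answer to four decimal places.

Δs = (5.5 − 0.5)/6 = 5/6.
h(0.5) ≈ 2.1213, h(4/3) ≈ 2.6458, h(13/6) ≈ 3.0822, h(3) ≈ 3.4641, h(23/6) ≈ 3.8079, h(14/3) ≈ 4.1231, h(5.5) ≈ 4.4159.
T_6 = (Δs/2)·[h(s_0) + 2h(s_1) + ... + 2h(s_{5}) + h(s_6)].
Sum ≈ 16.9930.

16.9930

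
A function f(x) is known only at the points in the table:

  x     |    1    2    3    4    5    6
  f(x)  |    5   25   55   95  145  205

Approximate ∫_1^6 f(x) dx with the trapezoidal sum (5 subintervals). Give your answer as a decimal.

Δx = 1.
T_5 = (1/2)·[5 + 2·25 + 2·55 + 2·95 + 2·145 + 205] = 425.

425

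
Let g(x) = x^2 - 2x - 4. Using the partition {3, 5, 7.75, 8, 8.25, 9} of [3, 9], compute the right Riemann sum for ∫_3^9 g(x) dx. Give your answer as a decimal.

200.6875

Subinterval widths: 2, 2.75, 0.25, 0.25, 0.75.
Right endpoints: 5, 7.75, 8, 8.25, 9.
g(5) = 11, g(7.75) = 40.5625, g(8) = 44, g(8.25) = 47.5625, g(9) = 59.
Sum = Σ Δx_i · g(x_i).
Sum = 200.6875.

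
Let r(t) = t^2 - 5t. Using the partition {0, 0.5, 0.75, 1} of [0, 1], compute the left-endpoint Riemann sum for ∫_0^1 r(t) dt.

Subinterval widths: 0.5, 0.25, 0.25.
Left endpoints: 0, 0.5, 0.75.
r(0) = 0, r(0.5) = -2.25, r(0.75) = -3.1875.
Sum = Σ Δt_i · r(t_i).
Sum = -1.359375.

-1.359375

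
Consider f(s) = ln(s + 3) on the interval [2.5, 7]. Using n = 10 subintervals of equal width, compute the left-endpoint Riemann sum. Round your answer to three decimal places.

9.014

Δs = (7 − 2.5)/10 = 0.45.
Left endpoints: 2.5, 2.95, 3.4, 3.85, 4.3, 4.75, 5.2, 5.65, 6.1, 6.55.
f(2.5) ≈ 1.705, f(2.95) ≈ 1.783, f(3.4) ≈ 1.856, f(3.85) ≈ 1.924, f(4.3) ≈ 1.988, f(4.75) ≈ 2.048, f(5.2) ≈ 2.104, f(5.65) ≈ 2.158, f(6.1) ≈ 2.208, f(6.55) ≈ 2.257.
Sum = Δs · [f(2.5) + f(2.95) + f(3.4) + ...].
Sum ≈ 9.014.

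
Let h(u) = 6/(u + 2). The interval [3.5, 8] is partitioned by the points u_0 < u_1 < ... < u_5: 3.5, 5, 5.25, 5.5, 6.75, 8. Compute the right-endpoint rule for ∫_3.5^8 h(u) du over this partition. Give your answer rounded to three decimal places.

Subinterval widths: 1.5, 0.25, 0.25, 1.25, 1.25.
Right endpoints: 5, 5.25, 5.5, 6.75, 8.
h(5) = 6/7, h(5.25) = 24/29, h(5.5) = 0.8, h(6.75) = 24/35, h(8) = 0.6.
Sum = Σ Δu_i · h(u_i).
Sum ≈ 3.300.

3.300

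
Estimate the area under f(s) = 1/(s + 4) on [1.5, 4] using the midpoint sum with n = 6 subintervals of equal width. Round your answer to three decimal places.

0.375

Δs = (4 − 1.5)/6 = 5/12.
Midpoints: 41/24, 2.125, 61/24, 71/24, 3.375, 91/24.
f(41/24) = 24/137, f(2.125) = 8/49, f(61/24) = 24/157, f(71/24) = 24/167, f(3.375) = 8/59, f(91/24) = 24/187.
Sum = Δs · [f(41/24) + f(2.125) + f(61/24) + ...].
Sum ≈ 0.375.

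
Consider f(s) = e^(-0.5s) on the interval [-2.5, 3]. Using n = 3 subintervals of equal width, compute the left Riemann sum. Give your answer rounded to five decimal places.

9.98065

Δs = (3 − (-2.5))/3 = 11/6.
Left endpoints: -2.5, -2/3, 7/6.
f(-2.5) ≈ 3.49034, f(-2/3) ≈ 1.39561, f(7/6) ≈ 0.55804.
Sum = Δs · [f(-2.5) + f(-2/3) + f(7/6)].
Sum ≈ 9.98065.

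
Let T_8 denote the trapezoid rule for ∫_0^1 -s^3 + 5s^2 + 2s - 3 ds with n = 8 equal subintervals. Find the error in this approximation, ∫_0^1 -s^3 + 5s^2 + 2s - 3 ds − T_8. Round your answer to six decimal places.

Exact integral: ∫_0^1 f(s) ds ≈ -0.58333333.
T_8 = -0.57421875.
Error ≈ -0.58333333 − (-0.57421875) ≈ -0.009115.

-0.009115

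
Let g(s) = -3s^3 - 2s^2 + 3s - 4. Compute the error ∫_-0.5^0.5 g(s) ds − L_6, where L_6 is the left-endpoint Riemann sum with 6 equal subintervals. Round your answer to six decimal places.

Exact integral: ∫_-0.5^0.5 g(s) ds ≈ -4.16666667.
L_6 ≈ -4.36342593.
Error ≈ -4.16666667 − (-4.36342593) ≈ 0.196759.

0.196759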